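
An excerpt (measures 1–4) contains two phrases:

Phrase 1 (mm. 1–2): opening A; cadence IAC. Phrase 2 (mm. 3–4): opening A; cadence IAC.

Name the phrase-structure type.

repeated phrase

Both phrases have the same opening (A) and the same cadence (imperfect authentic cadence): the second is a restatement, not a consequent, so this is a repeated phrase rather than a period.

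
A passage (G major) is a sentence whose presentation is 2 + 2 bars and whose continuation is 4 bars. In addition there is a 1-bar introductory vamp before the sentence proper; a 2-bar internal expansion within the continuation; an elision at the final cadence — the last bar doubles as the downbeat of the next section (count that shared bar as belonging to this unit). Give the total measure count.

Basic sentence: 2 + 2 + 4 = 8 bars.
8 (basic form) + 1 (introduction) + 2 (internal expansion) = 11.
The elision shares a bar with the next section but does not change this unit's count.

11 measures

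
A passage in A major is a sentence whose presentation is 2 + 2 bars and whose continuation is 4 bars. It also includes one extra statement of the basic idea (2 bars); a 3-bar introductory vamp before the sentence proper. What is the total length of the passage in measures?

13 measures

Basic sentence: 2 + 2 + 4 = 8 bars.
8 (basic form) + 2 (extra statement) + 3 (introduction) = 13.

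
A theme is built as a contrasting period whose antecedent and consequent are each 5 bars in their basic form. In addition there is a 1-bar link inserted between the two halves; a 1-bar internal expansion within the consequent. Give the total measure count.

Basic contrasting period: 5 + 5 = 10 bars.
10 (basic form) + 1 (link) + 1 (internal expansion) = 12.

12 measures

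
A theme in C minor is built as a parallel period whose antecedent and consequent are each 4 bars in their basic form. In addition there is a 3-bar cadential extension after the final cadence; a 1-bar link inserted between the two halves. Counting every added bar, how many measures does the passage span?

Basic parallel period: 4 + 4 = 8 bars.
8 (basic form) + 3 (cadential extension) + 1 (link) = 12.

12 measures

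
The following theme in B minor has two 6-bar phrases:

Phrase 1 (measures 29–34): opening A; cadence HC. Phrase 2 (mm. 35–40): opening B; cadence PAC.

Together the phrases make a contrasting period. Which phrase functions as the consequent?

The phrase ending with the weaker cadence (half cadence) is the antecedent; the one ending more conclusively (perfect authentic cadence) is the consequent. The consequent is phrase 2.

phrase 2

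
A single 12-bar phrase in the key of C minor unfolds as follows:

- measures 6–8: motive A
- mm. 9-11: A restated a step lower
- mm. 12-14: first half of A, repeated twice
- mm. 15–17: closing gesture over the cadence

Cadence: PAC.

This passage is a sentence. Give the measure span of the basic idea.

The presentation of a sentence is the basic idea (mm. 6–8) plus its repetition (bars 9-11); the basic idea is therefore mm. 6-8.

measures 6–8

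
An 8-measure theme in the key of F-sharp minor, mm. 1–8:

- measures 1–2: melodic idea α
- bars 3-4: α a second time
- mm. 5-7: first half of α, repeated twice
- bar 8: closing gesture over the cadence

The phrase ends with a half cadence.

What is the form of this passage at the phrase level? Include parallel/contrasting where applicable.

Basic idea (mm. 1–2) + its repetition (mm. 3-4) form the presentation; fragmentation and cadence (mm. 5–8) form the continuation — the 8-bar whole is a sentence.

sentence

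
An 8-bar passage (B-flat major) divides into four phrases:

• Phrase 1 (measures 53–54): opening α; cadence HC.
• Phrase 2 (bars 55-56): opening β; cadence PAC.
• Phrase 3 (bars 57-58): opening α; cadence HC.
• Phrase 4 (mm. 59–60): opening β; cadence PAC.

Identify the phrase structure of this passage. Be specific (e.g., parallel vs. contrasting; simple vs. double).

The cadence pattern HC–PAC–HC–PAC is weak–strong twice, and phrases 3–4 restate phrases 1–2: a period heard twice, not a double period (which would end weakly at phrase 2).

repeated period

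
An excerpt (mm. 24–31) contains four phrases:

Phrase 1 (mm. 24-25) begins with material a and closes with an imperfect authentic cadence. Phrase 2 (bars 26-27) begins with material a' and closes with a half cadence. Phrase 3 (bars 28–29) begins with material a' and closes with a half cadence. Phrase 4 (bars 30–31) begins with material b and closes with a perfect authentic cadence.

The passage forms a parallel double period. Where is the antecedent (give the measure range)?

measures 24–27

In a double period the four phrases pair into a large antecedent (phrases 1–2, ending half cadence) and a large consequent (phrases 3–4, ending perfect authentic cadence). The antecedent spans mm. 24–27.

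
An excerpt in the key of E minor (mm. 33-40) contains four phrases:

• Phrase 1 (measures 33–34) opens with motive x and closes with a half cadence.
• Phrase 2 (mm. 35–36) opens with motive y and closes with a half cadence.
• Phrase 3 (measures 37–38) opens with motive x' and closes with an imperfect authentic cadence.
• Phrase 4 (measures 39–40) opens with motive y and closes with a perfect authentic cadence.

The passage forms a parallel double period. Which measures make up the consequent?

measures 37–40

In a double period the first pair of phrases (ending half cadence) is the large antecedent and the second pair (ending perfect authentic cadence) is the large consequent; the consequent is measures 37–40.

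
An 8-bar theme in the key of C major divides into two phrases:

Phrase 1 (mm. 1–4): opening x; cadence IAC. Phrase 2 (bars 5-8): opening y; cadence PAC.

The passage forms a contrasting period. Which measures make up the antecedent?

measures 1–4

The phrase ending with the weaker cadence (imperfect authentic cadence) is the antecedent; the one ending more conclusively (perfect authentic cadence) is the consequent. The antecedent is measures 1–4.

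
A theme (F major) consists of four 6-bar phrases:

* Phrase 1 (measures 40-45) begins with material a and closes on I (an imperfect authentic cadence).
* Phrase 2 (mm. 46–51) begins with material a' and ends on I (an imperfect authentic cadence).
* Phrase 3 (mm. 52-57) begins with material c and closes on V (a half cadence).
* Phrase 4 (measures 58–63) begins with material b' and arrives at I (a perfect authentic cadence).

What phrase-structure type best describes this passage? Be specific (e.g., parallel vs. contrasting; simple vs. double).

Four phrases in two halves: the first half (measures 40–51) ends with an imperfect authentic cadence, the second (bars 52-63) with a perfect authentic cadence — a large antecedent–consequent pair, i.e. a double period.
Phrase 3 begins with different material from phrase 1, making it contrasting.

contrasting double period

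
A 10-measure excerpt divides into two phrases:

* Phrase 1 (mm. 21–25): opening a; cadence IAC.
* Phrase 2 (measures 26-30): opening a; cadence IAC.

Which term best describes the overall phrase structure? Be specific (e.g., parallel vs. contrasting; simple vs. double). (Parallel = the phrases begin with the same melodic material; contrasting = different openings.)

Both phrases have the same opening (a) and the same cadence (imperfect authentic cadence): the second is a restatement, not a consequent, so this is a repeated phrase rather than a period.

repeated phrase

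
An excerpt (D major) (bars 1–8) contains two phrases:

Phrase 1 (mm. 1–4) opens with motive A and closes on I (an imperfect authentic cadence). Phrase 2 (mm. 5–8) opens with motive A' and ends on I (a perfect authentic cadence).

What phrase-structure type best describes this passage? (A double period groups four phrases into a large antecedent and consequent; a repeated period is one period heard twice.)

parallel period

Phrase 1 ends with an imperfect authentic cadence (weaker) and phrase 2 with a perfect authentic cadence (stronger): antecedent + consequent = a period.
The two phrases open with the same material (A / A'), so the period is parallel.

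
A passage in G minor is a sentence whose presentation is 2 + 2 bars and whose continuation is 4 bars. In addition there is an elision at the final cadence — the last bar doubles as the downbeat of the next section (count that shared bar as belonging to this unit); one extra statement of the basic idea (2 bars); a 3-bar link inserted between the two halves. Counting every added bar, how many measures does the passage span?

13 measures

Basic sentence: 2 + 2 + 4 = 8 bars.
8 (basic form) + 2 (extra statement) + 3 (link) = 13.
The elision shares a bar with the next section but does not change this unit's count.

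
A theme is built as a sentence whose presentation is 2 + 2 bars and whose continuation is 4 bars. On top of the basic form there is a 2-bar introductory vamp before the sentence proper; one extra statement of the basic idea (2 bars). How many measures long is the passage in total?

Basic sentence: 2 + 2 + 4 = 8 bars.
8 (basic form) + 2 (introduction) + 2 (extra statement) = 12.

12 measures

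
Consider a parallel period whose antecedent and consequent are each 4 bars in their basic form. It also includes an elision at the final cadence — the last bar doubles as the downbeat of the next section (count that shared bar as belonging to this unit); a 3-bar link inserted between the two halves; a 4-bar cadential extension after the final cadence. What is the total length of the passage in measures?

Basic parallel period: 4 + 4 = 8 bars.
8 (basic form) + 3 (link) + 4 (cadential extension) = 15.
The elision shares a bar with the next section but does not change this unit's count.

15 measures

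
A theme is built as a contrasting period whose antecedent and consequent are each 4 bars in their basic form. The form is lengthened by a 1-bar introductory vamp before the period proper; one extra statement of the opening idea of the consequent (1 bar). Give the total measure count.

Basic contrasting period: 4 + 4 = 8 bars.
8 (basic form) + 1 (introduction) + 1 (extra statement) = 10.

10 measures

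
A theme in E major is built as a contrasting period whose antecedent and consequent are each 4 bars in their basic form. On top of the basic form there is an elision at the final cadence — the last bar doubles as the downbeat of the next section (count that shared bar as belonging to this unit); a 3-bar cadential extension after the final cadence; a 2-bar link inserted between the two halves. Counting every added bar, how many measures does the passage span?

Basic contrasting period: 4 + 4 = 8 bars.
8 (basic form) + 3 (cadential extension) + 2 (link) = 13.
The elision shares a bar with the next section but does not change this unit's count.

13 measures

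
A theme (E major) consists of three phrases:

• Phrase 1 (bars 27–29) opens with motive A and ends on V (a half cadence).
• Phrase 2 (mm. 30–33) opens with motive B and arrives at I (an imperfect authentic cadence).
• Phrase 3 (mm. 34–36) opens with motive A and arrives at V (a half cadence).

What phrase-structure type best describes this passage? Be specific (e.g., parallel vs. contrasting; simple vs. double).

phrase group

The final phrase closes with a half cadence, which is not stronger than the preceding imperfect authentic cadence; the 3 phrases lack an overall antecedent–consequent design and so form a phrase group.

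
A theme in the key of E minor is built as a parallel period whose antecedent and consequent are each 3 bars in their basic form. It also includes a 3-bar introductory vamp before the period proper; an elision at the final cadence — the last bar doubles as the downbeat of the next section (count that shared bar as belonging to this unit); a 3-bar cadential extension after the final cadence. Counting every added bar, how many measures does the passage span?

12 measures

Basic parallel period: 3 + 3 = 6 bars.
6 (basic form) + 3 (introduction) + 3 (cadential extension) = 12.
The elision shares a bar with the next section but does not change this unit's count.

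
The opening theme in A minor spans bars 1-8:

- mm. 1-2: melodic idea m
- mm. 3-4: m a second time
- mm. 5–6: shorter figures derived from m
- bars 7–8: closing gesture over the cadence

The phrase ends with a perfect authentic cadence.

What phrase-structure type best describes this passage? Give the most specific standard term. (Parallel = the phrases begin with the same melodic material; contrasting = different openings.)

sentence

Basic idea (mm. 1–2) + its repetition (mm. 3-4) form the presentation; fragmentation and cadence (mm. 5-8) form the continuation — the 8-bar whole is a sentence.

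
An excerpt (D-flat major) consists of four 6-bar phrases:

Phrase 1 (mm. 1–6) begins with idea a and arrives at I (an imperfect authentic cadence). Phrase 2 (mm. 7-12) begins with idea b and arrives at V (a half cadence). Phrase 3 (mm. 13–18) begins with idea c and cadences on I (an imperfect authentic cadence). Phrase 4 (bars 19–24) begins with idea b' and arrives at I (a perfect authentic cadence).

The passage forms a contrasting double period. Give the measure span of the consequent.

In a double period the first pair of phrases (ending half cadence) is the large antecedent and the second pair (ending perfect authentic cadence) is the large consequent; the consequent is measures 13–24.

measures 13–24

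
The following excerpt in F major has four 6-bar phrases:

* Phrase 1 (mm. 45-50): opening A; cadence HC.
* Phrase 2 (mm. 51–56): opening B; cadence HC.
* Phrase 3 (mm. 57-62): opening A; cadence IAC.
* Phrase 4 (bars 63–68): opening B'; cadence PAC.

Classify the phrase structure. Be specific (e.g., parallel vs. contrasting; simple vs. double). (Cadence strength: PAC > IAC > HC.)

parallel double period

Four phrases in two halves: the first half (mm. 45-56) ends with a half cadence, the second (mm. 57-68) with a perfect authentic cadence — a large antecedent–consequent pair, i.e. a double period.
Phrase 3 begins with the same material as phrase 1, making it parallel.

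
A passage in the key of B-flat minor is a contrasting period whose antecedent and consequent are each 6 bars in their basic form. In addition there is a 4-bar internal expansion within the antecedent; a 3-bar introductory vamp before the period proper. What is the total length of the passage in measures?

Basic contrasting period: 6 + 6 = 12 bars.
12 (basic form) + 4 (internal expansion) + 3 (introduction) = 19.

19 measures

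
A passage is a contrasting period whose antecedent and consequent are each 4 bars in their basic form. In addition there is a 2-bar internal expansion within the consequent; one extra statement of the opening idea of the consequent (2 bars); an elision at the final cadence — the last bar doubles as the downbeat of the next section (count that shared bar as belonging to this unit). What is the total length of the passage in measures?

Basic contrasting period: 4 + 4 = 8 bars.
8 (basic form) + 2 (internal expansion) + 2 (extra statement) = 12.
The elision shares a bar with the next section but does not change this unit's count.

12 measures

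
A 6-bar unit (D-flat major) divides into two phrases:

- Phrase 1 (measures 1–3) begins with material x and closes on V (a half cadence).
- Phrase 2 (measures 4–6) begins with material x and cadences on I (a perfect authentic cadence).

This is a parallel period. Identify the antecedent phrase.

phrase 1

The phrase ending with the weaker cadence (half cadence) is the antecedent; the one ending more conclusively (perfect authentic cadence) is the consequent. The antecedent is phrase 1.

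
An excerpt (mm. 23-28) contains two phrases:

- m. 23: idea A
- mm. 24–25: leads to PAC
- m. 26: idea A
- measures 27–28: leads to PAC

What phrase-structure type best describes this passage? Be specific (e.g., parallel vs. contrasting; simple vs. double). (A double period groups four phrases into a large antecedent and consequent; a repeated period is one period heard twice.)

Both phrases have the same opening (A) and the same cadence (perfect authentic cadence): the second is a restatement, not a consequent, so this is a repeated phrase rather than a period.

repeated phrase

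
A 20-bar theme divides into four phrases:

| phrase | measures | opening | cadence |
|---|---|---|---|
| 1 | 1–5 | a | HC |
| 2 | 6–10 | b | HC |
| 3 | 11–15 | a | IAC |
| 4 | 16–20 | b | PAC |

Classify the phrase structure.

parallel double period

Four phrases in two halves: the first half (mm. 1–10) ends with a half cadence, the second (measures 11-20) with a perfect authentic cadence — a large antecedent–consequent pair, i.e. a double period.
Phrase 3 begins with the same material as phrase 1, making it parallel.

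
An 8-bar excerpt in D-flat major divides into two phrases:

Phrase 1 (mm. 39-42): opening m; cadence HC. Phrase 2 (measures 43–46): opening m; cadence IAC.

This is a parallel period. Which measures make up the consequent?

measures 43–46

The phrase ending with the weaker cadence (half cadence) is the antecedent; the one ending more conclusively (imperfect authentic cadence) is the consequent. The consequent is measures 43–46.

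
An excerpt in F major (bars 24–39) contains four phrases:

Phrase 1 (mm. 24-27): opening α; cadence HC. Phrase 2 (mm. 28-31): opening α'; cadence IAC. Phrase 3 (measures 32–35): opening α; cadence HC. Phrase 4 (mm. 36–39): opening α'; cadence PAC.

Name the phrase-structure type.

Four phrases in two halves: the first half (measures 24-31) ends with an imperfect authentic cadence, the second (measures 32-39) with a perfect authentic cadence — a large antecedent–consequent pair, i.e. a double period.
Phrase 3 begins with the same material as phrase 1, making it parallel.

parallel double period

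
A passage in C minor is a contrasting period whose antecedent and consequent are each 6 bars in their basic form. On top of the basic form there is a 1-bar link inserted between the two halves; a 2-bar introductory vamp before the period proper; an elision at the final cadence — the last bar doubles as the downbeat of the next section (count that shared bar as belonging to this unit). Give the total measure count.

Basic contrasting period: 6 + 6 = 12 bars.
12 (basic form) + 1 (link) + 2 (introduction) = 15.
The elision shares a bar with the next section but does not change this unit's count.

15 measures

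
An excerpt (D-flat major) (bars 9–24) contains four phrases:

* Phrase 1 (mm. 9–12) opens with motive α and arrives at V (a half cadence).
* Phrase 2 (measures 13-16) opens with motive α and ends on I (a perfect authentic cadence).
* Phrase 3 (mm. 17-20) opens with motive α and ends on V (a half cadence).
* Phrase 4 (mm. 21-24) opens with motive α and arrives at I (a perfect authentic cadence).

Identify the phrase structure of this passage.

The cadence pattern HC–PAC–HC–PAC is weak–strong twice, and phrases 3–4 restate phrases 1–2: a period heard twice, not a double period (which would end weakly at phrase 2).

repeated period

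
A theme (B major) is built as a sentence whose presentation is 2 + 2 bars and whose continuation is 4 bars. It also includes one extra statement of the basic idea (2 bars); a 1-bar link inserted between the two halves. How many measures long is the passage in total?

Basic sentence: 2 + 2 + 4 = 8 bars.
8 (basic form) + 2 (extra statement) + 1 (link) = 11.

11 measures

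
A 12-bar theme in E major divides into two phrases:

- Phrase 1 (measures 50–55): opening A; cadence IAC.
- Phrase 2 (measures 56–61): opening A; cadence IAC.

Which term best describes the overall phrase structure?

repeated phrase

Both phrases have the same opening (A) and the same cadence (imperfect authentic cadence): the second is a restatement, not a consequent, so this is a repeated phrase rather than a period.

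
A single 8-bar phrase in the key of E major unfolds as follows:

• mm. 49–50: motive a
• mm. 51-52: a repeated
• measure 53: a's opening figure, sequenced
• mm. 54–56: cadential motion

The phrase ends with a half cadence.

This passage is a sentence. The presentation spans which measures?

The presentation of a sentence is the basic idea (measures 49–50) plus its repetition (bars 51–52); the presentation is therefore mm. 49-52.

measures 49–52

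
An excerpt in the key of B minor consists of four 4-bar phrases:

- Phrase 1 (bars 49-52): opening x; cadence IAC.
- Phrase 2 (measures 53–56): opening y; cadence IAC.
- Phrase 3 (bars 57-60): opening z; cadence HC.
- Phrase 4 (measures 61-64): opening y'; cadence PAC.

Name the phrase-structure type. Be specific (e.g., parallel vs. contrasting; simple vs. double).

contrasting double period

Four phrases in two halves: the first half (bars 49-56) ends with an imperfect authentic cadence, the second (mm. 57-64) with a perfect authentic cadence — a large antecedent–consequent pair, i.e. a double period.
Phrase 3 begins with different material from phrase 1, making it contrasting.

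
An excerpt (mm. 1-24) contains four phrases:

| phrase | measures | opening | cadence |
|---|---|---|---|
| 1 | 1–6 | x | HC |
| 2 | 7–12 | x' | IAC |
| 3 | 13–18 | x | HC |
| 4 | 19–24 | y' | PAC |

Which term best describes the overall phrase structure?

parallel double period

Four phrases in two halves: the first half (mm. 1–12) ends with an imperfect authentic cadence, the second (mm. 13–24) with a perfect authentic cadence — a large antecedent–consequent pair, i.e. a double period.
Phrase 3 begins with the same material as phrase 1, making it parallel.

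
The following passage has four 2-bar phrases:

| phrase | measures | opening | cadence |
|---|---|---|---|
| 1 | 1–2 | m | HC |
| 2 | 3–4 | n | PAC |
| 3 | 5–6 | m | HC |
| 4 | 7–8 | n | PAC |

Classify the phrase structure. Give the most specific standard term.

repeated period

The cadence pattern HC–PAC–HC–PAC is weak–strong twice, and phrases 3–4 restate phrases 1–2: a period heard twice, not a double period (which would end weakly at phrase 2).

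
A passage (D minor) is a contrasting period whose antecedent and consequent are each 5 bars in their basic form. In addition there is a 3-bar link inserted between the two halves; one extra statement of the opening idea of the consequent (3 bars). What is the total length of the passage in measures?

16 measures

Basic contrasting period: 5 + 5 = 10 bars.
10 (basic form) + 3 (link) + 3 (extra statement) = 16.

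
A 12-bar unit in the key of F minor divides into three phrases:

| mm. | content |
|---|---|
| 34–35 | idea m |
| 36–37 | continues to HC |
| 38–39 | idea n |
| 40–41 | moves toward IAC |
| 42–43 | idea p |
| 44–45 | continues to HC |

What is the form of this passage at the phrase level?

The final phrase closes with a half cadence, which is not stronger than the preceding imperfect authentic cadence; the 3 phrases lack an overall antecedent–consequent design and so form a phrase group.

phrase group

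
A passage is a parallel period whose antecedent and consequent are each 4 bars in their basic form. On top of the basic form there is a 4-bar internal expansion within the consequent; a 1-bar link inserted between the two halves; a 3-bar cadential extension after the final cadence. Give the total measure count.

16 measures

Basic parallel period: 4 + 4 = 8 bars.
8 (basic form) + 4 (internal expansion) + 1 (link) + 3 (cadential extension) = 16.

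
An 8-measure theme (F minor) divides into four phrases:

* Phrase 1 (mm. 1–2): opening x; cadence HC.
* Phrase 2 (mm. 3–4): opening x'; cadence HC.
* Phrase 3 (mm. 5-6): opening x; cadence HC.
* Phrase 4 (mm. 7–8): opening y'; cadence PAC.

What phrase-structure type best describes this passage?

Four phrases in two halves: the first half (bars 1–4) ends with a half cadence, the second (measures 5-8) with a perfect authentic cadence — a large antecedent–consequent pair, i.e. a double period.
Phrase 3 begins with the same material as phrase 1, making it parallel.

parallel double period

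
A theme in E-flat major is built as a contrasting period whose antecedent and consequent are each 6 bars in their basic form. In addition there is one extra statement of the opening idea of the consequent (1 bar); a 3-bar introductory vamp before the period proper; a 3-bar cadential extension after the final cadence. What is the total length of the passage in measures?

19 measures

Basic contrasting period: 6 + 6 = 12 bars.
12 (basic form) + 1 (extra statement) + 3 (introduction) + 3 (cadential extension) = 19.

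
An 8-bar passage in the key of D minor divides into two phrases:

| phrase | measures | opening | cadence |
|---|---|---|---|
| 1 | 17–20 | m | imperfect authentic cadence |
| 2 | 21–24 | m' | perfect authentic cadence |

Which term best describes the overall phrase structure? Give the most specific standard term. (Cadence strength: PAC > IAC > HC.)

Phrase 1 ends with an imperfect authentic cadence (weaker) and phrase 2 with a perfect authentic cadence (stronger): antecedent + consequent = a period.
The two phrases open with the same material (m / m'), so the period is parallel.

parallel period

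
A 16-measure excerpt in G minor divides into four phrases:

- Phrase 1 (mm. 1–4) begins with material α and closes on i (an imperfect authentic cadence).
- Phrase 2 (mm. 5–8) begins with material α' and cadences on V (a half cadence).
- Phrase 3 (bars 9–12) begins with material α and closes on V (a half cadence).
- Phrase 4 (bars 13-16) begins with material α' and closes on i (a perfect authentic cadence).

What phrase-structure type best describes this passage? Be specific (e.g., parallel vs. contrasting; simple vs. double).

Four phrases in two halves: the first half (bars 1-8) ends with a half cadence, the second (mm. 9–16) with a perfect authentic cadence — a large antecedent–consequent pair, i.e. a double period.
Phrase 3 begins with the same material as phrase 1, making it parallel.

parallel double period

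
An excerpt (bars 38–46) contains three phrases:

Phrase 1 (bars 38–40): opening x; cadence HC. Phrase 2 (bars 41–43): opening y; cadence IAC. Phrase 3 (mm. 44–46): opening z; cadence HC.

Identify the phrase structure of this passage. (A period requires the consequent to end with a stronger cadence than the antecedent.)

phrase group

The final phrase closes with a half cadence, which is not stronger than the preceding imperfect authentic cadence; the 3 phrases lack an overall antecedent–consequent design and so form a phrase group.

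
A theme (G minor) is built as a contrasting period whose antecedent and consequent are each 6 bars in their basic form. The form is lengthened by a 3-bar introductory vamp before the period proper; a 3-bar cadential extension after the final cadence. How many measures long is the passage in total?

18 measures

Basic contrasting period: 6 + 6 = 12 bars.
12 (basic form) + 3 (introduction) + 3 (cadential extension) = 18.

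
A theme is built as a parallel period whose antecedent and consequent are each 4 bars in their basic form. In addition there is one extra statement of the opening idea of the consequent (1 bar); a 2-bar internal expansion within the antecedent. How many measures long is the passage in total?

Basic parallel period: 4 + 4 = 8 bars.
8 (basic form) + 1 (extra statement) + 2 (internal expansion) = 11.

11 measures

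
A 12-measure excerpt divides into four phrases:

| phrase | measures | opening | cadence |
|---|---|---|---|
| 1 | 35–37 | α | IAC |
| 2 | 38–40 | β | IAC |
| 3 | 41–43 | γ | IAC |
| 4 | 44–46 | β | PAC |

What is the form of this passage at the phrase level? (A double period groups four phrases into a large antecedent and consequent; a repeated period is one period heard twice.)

contrasting double period

Four phrases in two halves: the first half (mm. 35-40) ends with an imperfect authentic cadence, the second (mm. 41–46) with a perfect authentic cadence — a large antecedent–consequent pair, i.e. a double period.
Phrase 3 begins with different material from phrase 1, making it contrasting.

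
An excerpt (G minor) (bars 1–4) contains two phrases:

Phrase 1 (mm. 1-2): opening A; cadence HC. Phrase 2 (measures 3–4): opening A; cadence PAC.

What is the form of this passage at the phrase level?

Phrase 1 ends with a half cadence (weaker) and phrase 2 with a perfect authentic cadence (stronger): antecedent + consequent = a period.
The two phrases open with the same material (A / A), so the period is parallel.

parallel period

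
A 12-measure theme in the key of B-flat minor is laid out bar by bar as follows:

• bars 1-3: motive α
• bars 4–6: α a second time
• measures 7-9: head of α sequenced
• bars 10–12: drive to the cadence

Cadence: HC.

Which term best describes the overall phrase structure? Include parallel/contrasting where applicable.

Basic idea (measures 1–3) + its repetition (mm. 4–6) form the presentation; fragmentation and cadence (measures 7–12) form the continuation — the 12-bar whole is a sentence.

sentence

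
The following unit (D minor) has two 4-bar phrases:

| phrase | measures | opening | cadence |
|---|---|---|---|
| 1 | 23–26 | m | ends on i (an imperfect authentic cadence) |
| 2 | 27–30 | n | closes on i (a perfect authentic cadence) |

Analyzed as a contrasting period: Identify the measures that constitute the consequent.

measures 27–30

The antecedent is the phrase ending with the weaker cadence (imperfect authentic cadence, phrase 1) and the consequent the one ending more conclusively (perfect authentic cadence, phrase 2); the consequent is measures 27–30.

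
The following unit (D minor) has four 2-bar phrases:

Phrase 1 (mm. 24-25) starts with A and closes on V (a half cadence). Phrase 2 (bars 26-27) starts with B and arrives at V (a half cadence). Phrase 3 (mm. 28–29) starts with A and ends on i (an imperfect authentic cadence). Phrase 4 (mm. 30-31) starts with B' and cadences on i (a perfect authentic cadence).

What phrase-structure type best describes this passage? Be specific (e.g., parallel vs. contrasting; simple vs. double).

Four phrases in two halves: the first half (mm. 24–27) ends with a half cadence, the second (mm. 28–31) with a perfect authentic cadence — a large antecedent–consequent pair, i.e. a double period.
Phrase 3 begins with the same material as phrase 1, making it parallel.

parallel double period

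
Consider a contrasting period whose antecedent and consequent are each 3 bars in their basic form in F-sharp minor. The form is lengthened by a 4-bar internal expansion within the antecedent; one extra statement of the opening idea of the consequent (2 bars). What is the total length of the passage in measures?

12 measures

Basic contrasting period: 3 + 3 = 6 bars.
6 (basic form) + 4 (internal expansion) + 2 (extra statement) = 12.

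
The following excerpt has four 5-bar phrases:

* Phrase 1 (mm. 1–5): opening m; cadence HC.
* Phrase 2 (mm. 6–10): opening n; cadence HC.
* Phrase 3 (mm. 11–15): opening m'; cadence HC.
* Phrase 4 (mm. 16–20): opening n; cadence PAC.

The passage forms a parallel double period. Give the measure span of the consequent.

In a double period the first pair of phrases (ending half cadence) is the large antecedent and the second pair (ending perfect authentic cadence) is the large consequent; the consequent is measures 11–20.

measures 11–20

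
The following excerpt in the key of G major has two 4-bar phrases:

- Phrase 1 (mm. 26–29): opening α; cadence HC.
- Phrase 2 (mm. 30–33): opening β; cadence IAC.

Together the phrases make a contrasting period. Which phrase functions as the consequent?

The phrase ending with the weaker cadence (half cadence) is the antecedent; the one ending more conclusively (imperfect authentic cadence) is the consequent. The consequent is phrase 2.

phrase 2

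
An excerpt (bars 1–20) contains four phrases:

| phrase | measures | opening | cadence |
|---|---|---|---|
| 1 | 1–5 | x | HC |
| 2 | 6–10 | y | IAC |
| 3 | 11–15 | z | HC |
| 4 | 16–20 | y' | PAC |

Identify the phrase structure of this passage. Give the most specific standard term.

contrasting double period

Four phrases in two halves: the first half (mm. 1-10) ends with an imperfect authentic cadence, the second (mm. 11–20) with a perfect authentic cadence — a large antecedent–consequent pair, i.e. a double period.
Phrase 3 begins with different material from phrase 1, making it contrasting.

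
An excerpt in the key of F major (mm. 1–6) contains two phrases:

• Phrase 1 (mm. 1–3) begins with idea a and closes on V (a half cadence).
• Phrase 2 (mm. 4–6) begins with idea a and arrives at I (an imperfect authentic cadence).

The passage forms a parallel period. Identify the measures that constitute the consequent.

The antecedent is the phrase ending with the weaker cadence (half cadence, phrase 1) and the consequent the one ending more conclusively (imperfect authentic cadence, phrase 2); the consequent is mm. 4–6.

measures 4–6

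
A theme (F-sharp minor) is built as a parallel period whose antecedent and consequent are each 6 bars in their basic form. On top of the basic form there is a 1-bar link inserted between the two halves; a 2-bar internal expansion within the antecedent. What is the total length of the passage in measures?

15 measures

Basic parallel period: 6 + 6 = 12 bars.
12 (basic form) + 1 (link) + 2 (internal expansion) = 15.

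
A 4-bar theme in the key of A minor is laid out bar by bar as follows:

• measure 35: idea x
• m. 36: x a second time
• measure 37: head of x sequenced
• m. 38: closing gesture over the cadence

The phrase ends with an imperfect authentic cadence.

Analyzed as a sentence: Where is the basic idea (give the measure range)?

measures 35–35

The presentation of a sentence is the basic idea (bar 35) plus its repetition (measure 36); the basic idea is therefore bar 35.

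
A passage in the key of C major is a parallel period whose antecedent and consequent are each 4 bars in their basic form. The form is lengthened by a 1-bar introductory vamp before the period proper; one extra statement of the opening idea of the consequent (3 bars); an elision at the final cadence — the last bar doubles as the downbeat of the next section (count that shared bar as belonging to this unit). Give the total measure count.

12 measures

Basic parallel period: 4 + 4 = 8 bars.
8 (basic form) + 1 (introduction) + 3 (extra statement) = 12.
The elision shares a bar with the next section but does not change this unit's count.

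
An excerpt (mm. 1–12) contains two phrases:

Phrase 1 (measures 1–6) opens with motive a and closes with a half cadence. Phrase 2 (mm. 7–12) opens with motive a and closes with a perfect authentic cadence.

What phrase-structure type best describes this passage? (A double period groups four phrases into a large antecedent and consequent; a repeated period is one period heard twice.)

parallel period

Phrase 1 ends with a half cadence (weaker) and phrase 2 with a perfect authentic cadence (stronger): antecedent + consequent = a period.
The two phrases open with the same material (a / a), so the period is parallel.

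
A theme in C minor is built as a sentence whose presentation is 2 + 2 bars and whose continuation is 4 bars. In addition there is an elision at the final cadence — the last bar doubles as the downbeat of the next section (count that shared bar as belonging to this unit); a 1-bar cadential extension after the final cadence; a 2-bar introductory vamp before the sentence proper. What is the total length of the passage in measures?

Basic sentence: 2 + 2 + 4 = 8 bars.
8 (basic form) + 1 (cadential extension) + 2 (introduction) = 11.
The elision shares a bar with the next section but does not change this unit's count.

11 measures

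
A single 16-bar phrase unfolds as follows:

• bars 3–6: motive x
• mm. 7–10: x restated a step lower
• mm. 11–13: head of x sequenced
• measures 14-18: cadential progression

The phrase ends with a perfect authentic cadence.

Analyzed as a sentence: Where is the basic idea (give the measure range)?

The presentation of a sentence is the basic idea (bars 3–6) plus its repetition (mm. 7–10); the basic idea is therefore mm. 3-6.

measures 3–6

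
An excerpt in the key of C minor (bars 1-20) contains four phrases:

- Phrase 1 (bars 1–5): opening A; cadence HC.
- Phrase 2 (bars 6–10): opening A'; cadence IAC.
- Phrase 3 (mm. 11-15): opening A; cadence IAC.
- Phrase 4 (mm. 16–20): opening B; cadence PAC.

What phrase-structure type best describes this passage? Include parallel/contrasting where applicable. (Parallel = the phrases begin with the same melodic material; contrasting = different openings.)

Four phrases in two halves: the first half (measures 1–10) ends with an imperfect authentic cadence, the second (mm. 11–20) with a perfect authentic cadence — a large antecedent–consequent pair, i.e. a double period.
Phrase 3 begins with the same material as phrase 1, making it parallel.

parallel double period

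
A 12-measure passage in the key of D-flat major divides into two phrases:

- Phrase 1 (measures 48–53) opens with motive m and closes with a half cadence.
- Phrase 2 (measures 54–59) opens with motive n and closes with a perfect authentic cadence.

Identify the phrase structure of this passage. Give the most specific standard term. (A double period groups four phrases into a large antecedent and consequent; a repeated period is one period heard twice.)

contrasting period

Phrase 1 ends with a half cadence (weaker) and phrase 2 with a perfect authentic cadence (stronger): antecedent + consequent = a period.
The two phrases open with different material (m / n), so the period is contrasting.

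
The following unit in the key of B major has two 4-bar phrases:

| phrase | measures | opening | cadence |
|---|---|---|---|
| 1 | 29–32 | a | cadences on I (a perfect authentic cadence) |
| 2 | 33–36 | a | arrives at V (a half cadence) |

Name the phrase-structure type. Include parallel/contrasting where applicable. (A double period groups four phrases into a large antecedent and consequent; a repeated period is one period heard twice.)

phrase group

The second phrase closes with a half cadence, which is not stronger than the first phrase's perfect authentic cadence; without a weak→strong cadential pair there is no antecedent–consequent relationship, so this is a phrase group rather than a period.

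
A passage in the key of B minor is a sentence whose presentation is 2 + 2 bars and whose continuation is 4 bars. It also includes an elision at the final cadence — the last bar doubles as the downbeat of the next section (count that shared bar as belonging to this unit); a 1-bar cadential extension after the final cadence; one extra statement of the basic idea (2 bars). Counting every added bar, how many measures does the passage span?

11 measures

Basic sentence: 2 + 2 + 4 = 8 bars.
8 (basic form) + 1 (cadential extension) + 2 (extra statement) = 11.
The elision shares a bar with the next section but does not change this unit's count.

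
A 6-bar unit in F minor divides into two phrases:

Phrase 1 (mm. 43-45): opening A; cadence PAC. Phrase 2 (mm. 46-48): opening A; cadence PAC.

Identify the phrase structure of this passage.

repeated phrase

Both phrases have the same opening (A) and the same cadence (perfect authentic cadence): the second is a restatement, not a consequent, so this is a repeated phrase rather than a period.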